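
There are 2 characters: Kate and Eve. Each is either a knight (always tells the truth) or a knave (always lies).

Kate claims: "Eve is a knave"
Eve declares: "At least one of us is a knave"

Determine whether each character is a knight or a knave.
Kate is a knave.
Eve is a knight.

Verification:
- Kate (knave) says "Eve is a knave" - this is FALSE (a lie) because Eve is a knight.
- Eve (knight) says "At least one of us is a knave" - this is TRUE because Kate is a knave.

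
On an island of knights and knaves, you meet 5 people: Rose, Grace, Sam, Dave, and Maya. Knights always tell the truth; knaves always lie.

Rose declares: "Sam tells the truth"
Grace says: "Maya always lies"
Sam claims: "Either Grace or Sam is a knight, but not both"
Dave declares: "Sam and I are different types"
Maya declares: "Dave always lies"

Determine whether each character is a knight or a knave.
Rose is a knave.
Grace is a knave.
Sam is a knave.
Dave is a knave.
Maya is a knight.

Verification:
- Rose (knave) says "Sam tells the truth" - this is FALSE (a lie) because Sam is a knave.
- Grace (knave) says "Maya always lies" - this is FALSE (a lie) because Maya is a knight.
- Sam (knave) says "Either Grace or Sam is a knight, but not both" - this is FALSE (a lie) because Grace is a knave and Sam is a knave.
- Dave (knave) says "Sam and I are different types" - this is FALSE (a lie) because Dave is a knave and Sam is a knave.
- Maya (knight) says "Dave always lies" - this is TRUE because Dave is a knave.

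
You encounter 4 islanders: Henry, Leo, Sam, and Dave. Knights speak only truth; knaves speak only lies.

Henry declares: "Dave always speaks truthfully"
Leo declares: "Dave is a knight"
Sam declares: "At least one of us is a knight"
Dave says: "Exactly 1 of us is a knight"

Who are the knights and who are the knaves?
Henry is a knave.
Leo is a knave.
Sam is a knave.
Dave is a knave.

Verification:
- Henry (knave) says "Dave always speaks truthfully" - this is FALSE (a lie) because Dave is a knave.
- Leo (knave) says "Dave is a knight" - this is FALSE (a lie) because Dave is a knave.
- Sam (knave) says "At least one of us is a knight" - this is FALSE (a lie) because no one is a knight.
- Dave (knave) says "Exactly 1 of us is a knight" - this is FALSE (a lie) because there are 0 knights.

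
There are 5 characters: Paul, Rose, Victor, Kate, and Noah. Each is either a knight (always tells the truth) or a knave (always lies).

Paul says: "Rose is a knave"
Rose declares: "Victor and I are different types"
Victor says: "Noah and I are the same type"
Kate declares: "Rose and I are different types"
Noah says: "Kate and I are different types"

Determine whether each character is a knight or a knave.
Paul is a knight.
Rose is a knave.
Victor is a knave.
Kate is a knave.
Noah is a knight.

Verification:
- Paul (knight) says "Rose is a knave" - this is TRUE because Rose is a knave.
- Rose (knave) says "Victor and I are different types" - this is FALSE (a lie) because Rose is a knave and Victor is a knave.
- Victor (knave) says "Noah and I are the same type" - this is FALSE (a lie) because Victor is a knave and Noah is a knight.
- Kate (knave) says "Rose and I are different types" - this is FALSE (a lie) because Kate is a knave and Rose is a knave.
- Noah (knight) says "Kate and I are different types" - this is TRUE because Noah is a knight and Kate is a knave.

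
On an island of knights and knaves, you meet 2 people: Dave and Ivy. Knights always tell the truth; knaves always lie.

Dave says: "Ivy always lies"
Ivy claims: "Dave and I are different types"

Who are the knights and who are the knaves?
Dave is a knave.
Ivy is a knight.

Verification:
- Dave (knave) says "Ivy always lies" - this is FALSE (a lie) because Ivy is a knight.
- Ivy (knight) says "Dave and I are different types" - this is TRUE because Ivy is a knight and Dave is a knave.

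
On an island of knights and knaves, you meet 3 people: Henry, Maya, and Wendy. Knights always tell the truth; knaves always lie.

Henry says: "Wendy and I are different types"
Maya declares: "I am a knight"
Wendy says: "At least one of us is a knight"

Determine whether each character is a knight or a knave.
Henry is a knave.
Maya is a knave.
Wendy is a knave.

Verification:
- Henry (knave) says "Wendy and I are different types" - this is FALSE (a lie) because Henry is a knave and Wendy is a knave.
- Maya (knave) says "I am a knight" - this is FALSE (a lie) because Maya is a knave.
- Wendy (knave) says "At least one of us is a knight" - this is FALSE (a lie) because no one is a knight.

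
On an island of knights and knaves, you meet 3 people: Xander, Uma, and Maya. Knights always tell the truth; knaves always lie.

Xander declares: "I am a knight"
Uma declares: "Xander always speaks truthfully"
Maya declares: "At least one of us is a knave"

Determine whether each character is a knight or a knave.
Xander is a knave.
Uma is a knave.
Maya is a knight.

Verification:
- Xander (knave) says "I am a knight" - this is FALSE (a lie) because Xander is a knave.
- Uma (knave) says "Xander always speaks truthfully" - this is FALSE (a lie) because Xander is a knave.
- Maya (knight) says "At least one of us is a knave" - this is TRUE because Xander and Uma are knaves.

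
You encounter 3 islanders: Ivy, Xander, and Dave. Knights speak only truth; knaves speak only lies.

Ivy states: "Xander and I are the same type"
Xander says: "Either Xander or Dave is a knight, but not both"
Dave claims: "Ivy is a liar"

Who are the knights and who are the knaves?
Ivy is a knight.
Xander is a knight.
Dave is a knave.

Verification:
- Ivy (knight) says "Xander and I are the same type" - this is TRUE because Ivy is a knight and Xander is a knight.
- Xander (knight) says "Either Xander or Dave is a knight, but not both" - this is TRUE because Xander is a knight and Dave is a knave.
- Dave (knave) says "Ivy is a liar" - this is FALSE (a lie) because Ivy is a knight.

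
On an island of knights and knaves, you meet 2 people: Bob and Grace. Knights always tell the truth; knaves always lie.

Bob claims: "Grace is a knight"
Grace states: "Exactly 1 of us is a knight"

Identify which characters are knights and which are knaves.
Bob is a knave.
Grace is a knave.

Verification:
- Bob (knave) says "Grace is a knight" - this is FALSE (a lie) because Grace is a knave.
- Grace (knave) says "Exactly 1 of us is a knight" - this is FALSE (a lie) because there are 0 knights.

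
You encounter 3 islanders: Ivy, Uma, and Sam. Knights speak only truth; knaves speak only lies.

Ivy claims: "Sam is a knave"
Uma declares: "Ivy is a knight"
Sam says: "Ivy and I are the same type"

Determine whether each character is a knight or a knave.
Ivy is a knight.
Uma is a knight.
Sam is a knave.

Verification:
- Ivy (knight) says "Sam is a knave" - this is TRUE because Sam is a knave.
- Uma (knight) says "Ivy is a knight" - this is TRUE because Ivy is a knight.
- Sam (knave) says "Ivy and I are the same type" - this is FALSE (a lie) because Sam is a knave and Ivy is a knight.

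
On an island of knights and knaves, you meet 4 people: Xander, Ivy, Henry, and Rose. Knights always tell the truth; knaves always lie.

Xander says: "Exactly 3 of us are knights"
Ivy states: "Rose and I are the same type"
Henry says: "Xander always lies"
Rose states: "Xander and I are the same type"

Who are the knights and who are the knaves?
Xander is a knight.
Ivy is a knight.
Henry is a knave.
Rose is a knight.

Verification:
- Xander (knight) says "Exactly 3 of us are knights" - this is TRUE because there are 3 knights.
- Ivy (knight) says "Rose and I are the same type" - this is TRUE because Ivy is a knight and Rose is a knight.
- Henry (knave) says "Xander always lies" - this is FALSE (a lie) because Xander is a knight.
- Rose (knight) says "Xander and I are the same type" - this is TRUE because Rose is a knight and Xander is a knight.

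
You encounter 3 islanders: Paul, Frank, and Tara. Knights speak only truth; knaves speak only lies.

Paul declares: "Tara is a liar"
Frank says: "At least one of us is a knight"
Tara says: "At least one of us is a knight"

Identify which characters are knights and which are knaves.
Paul is a knave.
Frank is a knight.
Tara is a knight.

Verification:
- Paul (knave) says "Tara is a liar" - this is FALSE (a lie) because Tara is a knight.
- Frank (knight) says "At least one of us is a knight" - this is TRUE because Frank and Tara are knights.
- Tara (knight) says "At least one of us is a knight" - this is TRUE because Frank and Tara are knights.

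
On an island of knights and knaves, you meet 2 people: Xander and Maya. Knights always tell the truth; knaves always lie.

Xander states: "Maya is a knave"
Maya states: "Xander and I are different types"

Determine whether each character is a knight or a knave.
Xander is a knave.
Maya is a knight.

Verification:
- Xander (knave) says "Maya is a knave" - this is FALSE (a lie) because Maya is a knight.
- Maya (knight) says "Xander and I are different types" - this is TRUE because Maya is a knight and Xander is a knave.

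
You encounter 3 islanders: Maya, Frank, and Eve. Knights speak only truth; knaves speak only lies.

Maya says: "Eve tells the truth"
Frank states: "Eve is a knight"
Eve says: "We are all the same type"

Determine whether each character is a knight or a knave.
Maya is a knight.
Frank is a knight.
Eve is a knight.

Verification:
- Maya (knight) says "Eve tells the truth" - this is TRUE because Eve is a knight.
- Frank (knight) says "Eve is a knight" - this is TRUE because Eve is a knight.
- Eve (knight) says "We are all the same type" - this is TRUE because Maya, Frank, and Eve are knights.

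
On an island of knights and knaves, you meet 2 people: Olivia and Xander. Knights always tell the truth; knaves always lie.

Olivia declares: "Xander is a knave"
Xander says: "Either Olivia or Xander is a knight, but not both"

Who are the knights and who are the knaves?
Olivia is a knave.
Xander is a knight.

Verification:
- Olivia (knave) says "Xander is a knave" - this is FALSE (a lie) because Xander is a knight.
- Xander (knight) says "Either Olivia or Xander is a knight, but not both" - this is TRUE because Olivia is a knave and Xander is a knight.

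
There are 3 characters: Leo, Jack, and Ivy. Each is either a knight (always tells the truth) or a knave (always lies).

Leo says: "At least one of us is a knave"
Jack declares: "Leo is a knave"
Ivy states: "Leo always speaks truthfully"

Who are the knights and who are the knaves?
Leo is a knight.
Jack is a knave.
Ivy is a knight.

Verification:
- Leo (knight) says "At least one of us is a knave" - this is TRUE because Jack is a knave.
- Jack (knave) says "Leo is a knave" - this is FALSE (a lie) because Leo is a knight.
- Ivy (knight) says "Leo always speaks truthfully" - this is TRUE because Leo is a knight.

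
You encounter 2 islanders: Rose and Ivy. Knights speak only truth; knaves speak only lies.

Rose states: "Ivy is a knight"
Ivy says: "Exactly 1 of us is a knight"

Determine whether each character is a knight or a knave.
Rose is a knave.
Ivy is a knave.

Verification:
- Rose (knave) says "Ivy is a knight" - this is FALSE (a lie) because Ivy is a knave.
- Ivy (knave) says "Exactly 1 of us is a knight" - this is FALSE (a lie) because there are 0 knights.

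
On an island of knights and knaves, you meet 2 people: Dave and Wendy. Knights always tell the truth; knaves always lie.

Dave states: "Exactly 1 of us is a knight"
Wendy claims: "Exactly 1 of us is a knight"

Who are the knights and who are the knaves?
Dave is a knave.
Wendy is a knave.

Verification:
- Dave (knave) says "Exactly 1 of us is a knight" - this is FALSE (a lie) because there are 0 knights.
- Wendy (knave) says "Exactly 1 of us is a knight" - this is FALSE (a lie) because there are 0 knights.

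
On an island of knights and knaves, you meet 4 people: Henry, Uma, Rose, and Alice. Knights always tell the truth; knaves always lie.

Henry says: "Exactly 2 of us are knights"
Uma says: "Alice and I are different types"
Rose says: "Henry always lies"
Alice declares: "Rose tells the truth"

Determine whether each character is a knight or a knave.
Henry is a knight.
Uma is a knight.
Rose is a knave.
Alice is a knave.

Verification:
- Henry (knight) says "Exactly 2 of us are knights" - this is TRUE because there are 2 knights.
- Uma (knight) says "Alice and I are different types" - this is TRUE because Uma is a knight and Alice is a knave.
- Rose (knave) says "Henry always lies" - this is FALSE (a lie) because Henry is a knight.
- Alice (knave) says "Rose tells the truth" - this is FALSE (a lie) because Rose is a knave.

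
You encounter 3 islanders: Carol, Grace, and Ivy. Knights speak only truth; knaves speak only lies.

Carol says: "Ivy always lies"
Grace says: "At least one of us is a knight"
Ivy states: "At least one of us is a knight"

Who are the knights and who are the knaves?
Carol is a knave.
Grace is a knight.
Ivy is a knight.

Verification:
- Carol (knave) says "Ivy always lies" - this is FALSE (a lie) because Ivy is a knight.
- Grace (knight) says "At least one of us is a knight" - this is TRUE because Grace and Ivy are knights.
- Ivy (knight) says "At least one of us is a knight" - this is TRUE because Grace and Ivy are knights.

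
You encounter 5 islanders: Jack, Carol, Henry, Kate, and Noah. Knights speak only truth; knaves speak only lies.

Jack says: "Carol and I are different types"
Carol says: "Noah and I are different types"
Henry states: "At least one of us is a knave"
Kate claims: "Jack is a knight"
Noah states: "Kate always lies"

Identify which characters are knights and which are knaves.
Jack is a knight.
Carol is a knave.
Henry is a knight.
Kate is a knight.
Noah is a knave.

Verification:
- Jack (knight) says "Carol and I are different types" - this is TRUE because Jack is a knight and Carol is a knave.
- Carol (knave) says "Noah and I are different types" - this is FALSE (a lie) because Carol is a knave and Noah is a knave.
- Henry (knight) says "At least one of us is a knave" - this is TRUE because Carol and Noah are knaves.
- Kate (knight) says "Jack is a knight" - this is TRUE because Jack is a knight.
- Noah (knave) says "Kate always lies" - this is FALSE (a lie) because Kate is a knight.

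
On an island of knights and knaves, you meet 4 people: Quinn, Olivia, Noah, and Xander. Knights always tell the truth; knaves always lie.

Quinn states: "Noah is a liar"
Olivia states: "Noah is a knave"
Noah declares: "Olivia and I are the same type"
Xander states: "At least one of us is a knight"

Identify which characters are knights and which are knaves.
Quinn is a knight.
Olivia is a knight.
Noah is a knave.
Xander is a knight.

Verification:
- Quinn (knight) says "Noah is a liar" - this is TRUE because Noah is a knave.
- Olivia (knight) says "Noah is a knave" - this is TRUE because Noah is a knave.
- Noah (knave) says "Olivia and I are the same type" - this is FALSE (a lie) because Noah is a knave and Olivia is a knight.
- Xander (knight) says "At least one of us is a knight" - this is TRUE because Quinn, Olivia, and Xander are knights.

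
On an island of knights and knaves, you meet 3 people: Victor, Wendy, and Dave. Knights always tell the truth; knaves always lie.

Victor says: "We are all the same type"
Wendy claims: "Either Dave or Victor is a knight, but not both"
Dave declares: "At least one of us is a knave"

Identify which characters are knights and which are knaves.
Victor is a knave.
Wendy is a knight.
Dave is a knight.

Verification:
- Victor (knave) says "We are all the same type" - this is FALSE (a lie) because Wendy and Dave are knights and Victor is a knave.
- Wendy (knight) says "Either Dave or Victor is a knight, but not both" - this is TRUE because Dave is a knight and Victor is a knave.
- Dave (knight) says "At least one of us is a knave" - this is TRUE because Victor is a knave.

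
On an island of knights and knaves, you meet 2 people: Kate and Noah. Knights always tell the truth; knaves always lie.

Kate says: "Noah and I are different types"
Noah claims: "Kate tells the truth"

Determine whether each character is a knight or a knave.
Kate is a knave.
Noah is a knave.

Verification:
- Kate (knave) says "Noah and I are different types" - this is FALSE (a lie) because Kate is a knave and Noah is a knave.
- Noah (knave) says "Kate tells the truth" - this is FALSE (a lie) because Kate is a knave.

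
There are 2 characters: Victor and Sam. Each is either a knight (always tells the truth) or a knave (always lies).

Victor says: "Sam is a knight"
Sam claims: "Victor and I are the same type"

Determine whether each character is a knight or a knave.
Victor is a knight.
Sam is a knight.

Verification:
- Victor (knight) says "Sam is a knight" - this is TRUE because Sam is a knight.
- Sam (knight) says "Victor and I are the same type" - this is TRUE because Sam is a knight and Victor is a knight.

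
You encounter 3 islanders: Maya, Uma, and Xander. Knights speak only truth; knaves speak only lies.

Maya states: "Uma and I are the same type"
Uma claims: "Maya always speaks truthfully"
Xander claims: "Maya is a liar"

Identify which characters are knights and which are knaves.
Maya is a knight.
Uma is a knight.
Xander is a knave.

Verification:
- Maya (knight) says "Uma and I are the same type" - this is TRUE because Maya is a knight and Uma is a knight.
- Uma (knight) says "Maya always speaks truthfully" - this is TRUE because Maya is a knight.
- Xander (knave) says "Maya is a liar" - this is FALSE (a lie) because Maya is a knight.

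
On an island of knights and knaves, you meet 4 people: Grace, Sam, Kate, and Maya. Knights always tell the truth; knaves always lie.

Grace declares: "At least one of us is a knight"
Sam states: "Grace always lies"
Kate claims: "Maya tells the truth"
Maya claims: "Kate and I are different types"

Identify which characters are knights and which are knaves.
Grace is a knight.
Sam is a knave.
Kate is a knave.
Maya is a knave.

Verification:
- Grace (knight) says "At least one of us is a knight" - this is TRUE because Grace is a knight.
- Sam (knave) says "Grace always lies" - this is FALSE (a lie) because Grace is a knight.
- Kate (knave) says "Maya tells the truth" - this is FALSE (a lie) because Maya is a knave.
- Maya (knave) says "Kate and I are different types" - this is FALSE (a lie) because Maya is a knave and Kate is a knave.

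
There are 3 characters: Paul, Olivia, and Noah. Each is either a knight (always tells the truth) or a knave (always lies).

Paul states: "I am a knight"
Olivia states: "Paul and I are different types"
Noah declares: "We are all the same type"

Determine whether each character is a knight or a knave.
Paul is a knave.
Olivia is a knight.
Noah is a knave.

Verification:
- Paul (knave) says "I am a knight" - this is FALSE (a lie) because Paul is a knave.
- Olivia (knight) says "Paul and I are different types" - this is TRUE because Olivia is a knight and Paul is a knave.
- Noah (knave) says "We are all the same type" - this is FALSE (a lie) because Olivia is a knight and Paul and Noah are knaves.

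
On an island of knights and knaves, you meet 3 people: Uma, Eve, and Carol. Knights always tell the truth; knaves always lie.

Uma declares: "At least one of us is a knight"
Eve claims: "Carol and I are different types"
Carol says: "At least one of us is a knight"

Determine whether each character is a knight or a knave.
Uma is a knave.
Eve is a knave.
Carol is a knave.

Verification:
- Uma (knave) says "At least one of us is a knight" - this is FALSE (a lie) because no one is a knight.
- Eve (knave) says "Carol and I are different types" - this is FALSE (a lie) because Eve is a knave and Carol is a knave.
- Carol (knave) says "At least one of us is a knight" - this is FALSE (a lie) because no one is a knight.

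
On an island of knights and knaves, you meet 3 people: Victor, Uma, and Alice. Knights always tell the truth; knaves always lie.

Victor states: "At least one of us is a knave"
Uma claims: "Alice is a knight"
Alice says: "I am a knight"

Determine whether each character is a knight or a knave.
Victor is a knight.
Uma is a knave.
Alice is a knave.

Verification:
- Victor (knight) says "At least one of us is a knave" - this is TRUE because Uma and Alice are knaves.
- Uma (knave) says "Alice is a knight" - this is FALSE (a lie) because Alice is a knave.
- Alice (knave) says "I am a knight" - this is FALSE (a lie) because Alice is a knave.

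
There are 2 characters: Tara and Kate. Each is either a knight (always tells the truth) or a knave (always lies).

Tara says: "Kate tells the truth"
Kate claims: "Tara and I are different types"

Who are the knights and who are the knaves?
Tara is a knave.
Kate is a knave.

Verification:
- Tara (knave) says "Kate tells the truth" - this is FALSE (a lie) because Kate is a knave.
- Kate (knave) says "Tara and I are different types" - this is FALSE (a lie) because Kate is a knave and Tara is a knave.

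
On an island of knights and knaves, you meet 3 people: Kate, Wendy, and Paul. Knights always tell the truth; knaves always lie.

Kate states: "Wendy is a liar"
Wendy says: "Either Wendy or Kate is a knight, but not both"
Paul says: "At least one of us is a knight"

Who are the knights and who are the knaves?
Kate is a knave.
Wendy is a knight.
Paul is a knight.

Verification:
- Kate (knave) says "Wendy is a liar" - this is FALSE (a lie) because Wendy is a knight.
- Wendy (knight) says "Either Wendy or Kate is a knight, but not both" - this is TRUE because Wendy is a knight and Kate is a knave.
- Paul (knight) says "At least one of us is a knight" - this is TRUE because Wendy and Paul are knights.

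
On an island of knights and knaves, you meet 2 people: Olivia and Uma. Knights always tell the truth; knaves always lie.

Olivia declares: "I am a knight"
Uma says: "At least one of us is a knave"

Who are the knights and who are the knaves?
Olivia is a knave.
Uma is a knight.

Verification:
- Olivia (knave) says "I am a knight" - this is FALSE (a lie) because Olivia is a knave.
- Uma (knight) says "At least one of us is a knave" - this is TRUE because Olivia is a knave.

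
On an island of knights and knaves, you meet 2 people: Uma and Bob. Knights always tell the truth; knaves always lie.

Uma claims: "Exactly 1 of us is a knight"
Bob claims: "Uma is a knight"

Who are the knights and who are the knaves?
Uma is a knave.
Bob is a knave.

Verification:
- Uma (knave) says "Exactly 1 of us is a knight" - this is FALSE (a lie) because there are 0 knights.
- Bob (knave) says "Uma is a knight" - this is FALSE (a lie) because Uma is a knave.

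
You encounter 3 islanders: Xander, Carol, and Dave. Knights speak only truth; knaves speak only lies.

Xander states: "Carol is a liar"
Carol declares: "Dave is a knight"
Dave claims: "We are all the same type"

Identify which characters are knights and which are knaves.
Xander is a knight.
Carol is a knave.
Dave is a knave.

Verification:
- Xander (knight) says "Carol is a liar" - this is TRUE because Carol is a knave.
- Carol (knave) says "Dave is a knight" - this is FALSE (a lie) because Dave is a knave.
- Dave (knave) says "We are all the same type" - this is FALSE (a lie) because Xander is a knight and Carol and Dave are knaves.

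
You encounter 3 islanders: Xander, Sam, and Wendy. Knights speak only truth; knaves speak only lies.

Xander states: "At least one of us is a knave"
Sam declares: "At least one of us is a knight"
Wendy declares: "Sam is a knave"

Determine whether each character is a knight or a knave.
Xander is a knight.
Sam is a knight.
Wendy is a knave.

Verification:
- Xander (knight) says "At least one of us is a knave" - this is TRUE because Wendy is a knave.
- Sam (knight) says "At least one of us is a knight" - this is TRUE because Xander and Sam are knights.
- Wendy (knave) says "Sam is a knave" - this is FALSE (a lie) because Sam is a knight.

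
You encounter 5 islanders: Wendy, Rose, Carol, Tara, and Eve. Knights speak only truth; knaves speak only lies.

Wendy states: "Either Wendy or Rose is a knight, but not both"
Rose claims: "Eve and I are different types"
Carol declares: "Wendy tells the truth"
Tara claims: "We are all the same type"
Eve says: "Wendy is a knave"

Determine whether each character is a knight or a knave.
Wendy is a knight.
Rose is a knave.
Carol is a knight.
Tara is a knave.
Eve is a knave.

Verification:
- Wendy (knight) says "Either Wendy or Rose is a knight, but not both" - this is TRUE because Wendy is a knight and Rose is a knave.
- Rose (knave) says "Eve and I are different types" - this is FALSE (a lie) because Rose is a knave and Eve is a knave.
- Carol (knight) says "Wendy tells the truth" - this is TRUE because Wendy is a knight.
- Tara (knave) says "We are all the same type" - this is FALSE (a lie) because Wendy and Carol are knights and Rose, Tara, and Eve are knaves.
- Eve (knave) says "Wendy is a knave" - this is FALSE (a lie) because Wendy is a knight.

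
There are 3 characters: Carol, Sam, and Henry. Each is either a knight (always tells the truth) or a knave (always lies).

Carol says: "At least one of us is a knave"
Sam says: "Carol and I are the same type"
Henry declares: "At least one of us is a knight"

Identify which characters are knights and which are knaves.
Carol is a knight.
Sam is a knave.
Henry is a knight.

Verification:
- Carol (knight) says "At least one of us is a knave" - this is TRUE because Sam is a knave.
- Sam (knave) says "Carol and I are the same type" - this is FALSE (a lie) because Sam is a knave and Carol is a knight.
- Henry (knight) says "At least one of us is a knight" - this is TRUE because Carol and Henry are knights.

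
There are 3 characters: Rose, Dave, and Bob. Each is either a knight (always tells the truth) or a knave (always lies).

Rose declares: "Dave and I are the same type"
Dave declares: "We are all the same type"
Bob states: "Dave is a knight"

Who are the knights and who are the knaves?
Rose is a knight.
Dave is a knight.
Bob is a knight.

Verification:
- Rose (knight) says "Dave and I are the same type" - this is TRUE because Rose is a knight and Dave is a knight.
- Dave (knight) says "We are all the same type" - this is TRUE because Rose, Dave, and Bob are knights.
- Bob (knight) says "Dave is a knight" - this is TRUE because Dave is a knight.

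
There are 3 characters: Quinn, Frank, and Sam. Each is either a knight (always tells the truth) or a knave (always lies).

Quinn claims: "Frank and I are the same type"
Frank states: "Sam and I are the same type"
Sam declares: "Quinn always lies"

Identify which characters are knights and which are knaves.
Quinn is a knave.
Frank is a knight.
Sam is a knight.

Verification:
- Quinn (knave) says "Frank and I are the same type" - this is FALSE (a lie) because Quinn is a knave and Frank is a knight.
- Frank (knight) says "Sam and I are the same type" - this is TRUE because Frank is a knight and Sam is a knight.
- Sam (knight) says "Quinn always lies" - this is TRUE because Quinn is a knave.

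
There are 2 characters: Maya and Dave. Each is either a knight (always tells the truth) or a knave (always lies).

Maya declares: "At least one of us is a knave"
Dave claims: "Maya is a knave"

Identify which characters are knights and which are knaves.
Maya is a knight.
Dave is a knave.

Verification:
- Maya (knight) says "At least one of us is a knave" - this is TRUE because Dave is a knave.
- Dave (knave) says "Maya is a knave" - this is FALSE (a lie) because Maya is a knight.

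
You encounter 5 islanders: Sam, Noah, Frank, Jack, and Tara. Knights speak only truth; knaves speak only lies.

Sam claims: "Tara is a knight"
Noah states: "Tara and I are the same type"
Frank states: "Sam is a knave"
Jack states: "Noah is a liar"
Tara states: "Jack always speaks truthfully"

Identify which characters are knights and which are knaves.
Sam is a knight.
Noah is a knave.
Frank is a knave.
Jack is a knight.
Tara is a knight.

Verification:
- Sam (knight) says "Tara is a knight" - this is TRUE because Tara is a knight.
- Noah (knave) says "Tara and I are the same type" - this is FALSE (a lie) because Noah is a knave and Tara is a knight.
- Frank (knave) says "Sam is a knave" - this is FALSE (a lie) because Sam is a knight.
- Jack (knight) says "Noah is a liar" - this is TRUE because Noah is a knave.
- Tara (knight) says "Jack always speaks truthfully" - this is TRUE because Jack is a knight.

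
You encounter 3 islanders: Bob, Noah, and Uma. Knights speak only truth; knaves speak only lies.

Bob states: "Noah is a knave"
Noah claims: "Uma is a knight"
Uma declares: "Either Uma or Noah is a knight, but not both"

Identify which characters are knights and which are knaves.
Bob is a knight.
Noah is a knave.
Uma is a knave.

Verification:
- Bob (knight) says "Noah is a knave" - this is TRUE because Noah is a knave.
- Noah (knave) says "Uma is a knight" - this is FALSE (a lie) because Uma is a knave.
- Uma (knave) says "Either Uma or Noah is a knight, but not both" - this is FALSE (a lie) because Uma is a knave and Noah is a knave.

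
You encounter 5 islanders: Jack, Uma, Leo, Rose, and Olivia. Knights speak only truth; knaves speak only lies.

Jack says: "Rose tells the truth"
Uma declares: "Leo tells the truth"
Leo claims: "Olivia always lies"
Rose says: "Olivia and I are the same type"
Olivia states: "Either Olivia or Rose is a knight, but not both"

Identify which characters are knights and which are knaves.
Jack is a knave.
Uma is a knave.
Leo is a knave.
Rose is a knave.
Olivia is a knight.

Verification:
- Jack (knave) says "Rose tells the truth" - this is FALSE (a lie) because Rose is a knave.
- Uma (knave) says "Leo tells the truth" - this is FALSE (a lie) because Leo is a knave.
- Leo (knave) says "Olivia always lies" - this is FALSE (a lie) because Olivia is a knight.
- Rose (knave) says "Olivia and I are the same type" - this is FALSE (a lie) because Rose is a knave and Olivia is a knight.
- Olivia (knight) says "Either Olivia or Rose is a knight, but not both" - this is TRUE because Olivia is a knight and Rose is a knave.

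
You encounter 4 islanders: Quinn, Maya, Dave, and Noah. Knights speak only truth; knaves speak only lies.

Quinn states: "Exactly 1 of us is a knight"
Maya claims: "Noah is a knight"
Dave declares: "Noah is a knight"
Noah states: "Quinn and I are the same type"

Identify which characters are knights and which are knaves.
Quinn is a knight.
Maya is a knave.
Dave is a knave.
Noah is a knave.

Verification:
- Quinn (knight) says "Exactly 1 of us is a knight" - this is TRUE because there are 1 knights.
- Maya (knave) says "Noah is a knight" - this is FALSE (a lie) because Noah is a knave.
- Dave (knave) says "Noah is a knight" - this is FALSE (a lie) because Noah is a knave.
- Noah (knave) says "Quinn and I are the same type" - this is FALSE (a lie) because Noah is a knave and Quinn is a knight.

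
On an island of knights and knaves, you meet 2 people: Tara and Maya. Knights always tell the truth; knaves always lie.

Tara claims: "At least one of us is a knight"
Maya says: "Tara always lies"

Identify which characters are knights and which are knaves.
Tara is a knight.
Maya is a knave.

Verification:
- Tara (knight) says "At least one of us is a knight" - this is TRUE because Tara is a knight.
- Maya (knave) says "Tara always lies" - this is FALSE (a lie) because Tara is a knight.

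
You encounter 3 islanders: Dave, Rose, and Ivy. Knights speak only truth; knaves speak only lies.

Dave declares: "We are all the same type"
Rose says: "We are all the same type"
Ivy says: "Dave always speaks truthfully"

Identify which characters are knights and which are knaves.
Dave is a knight.
Rose is a knight.
Ivy is a knight.

Verification:
- Dave (knight) says "We are all the same type" - this is TRUE because Dave, Rose, and Ivy are knights.
- Rose (knight) says "We are all the same type" - this is TRUE because Dave, Rose, and Ivy are knights.
- Ivy (knight) says "Dave always speaks truthfully" - this is TRUE because Dave is a knight.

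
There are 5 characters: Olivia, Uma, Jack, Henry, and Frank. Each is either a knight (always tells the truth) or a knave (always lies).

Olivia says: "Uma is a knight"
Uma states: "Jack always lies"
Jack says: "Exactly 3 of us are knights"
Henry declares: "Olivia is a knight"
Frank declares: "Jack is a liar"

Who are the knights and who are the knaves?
Olivia is a knight.
Uma is a knight.
Jack is a knave.
Henry is a knight.
Frank is a knight.

Verification:
- Olivia (knight) says "Uma is a knight" - this is TRUE because Uma is a knight.
- Uma (knight) says "Jack always lies" - this is TRUE because Jack is a knave.
- Jack (knave) says "Exactly 3 of us are knights" - this is FALSE (a lie) because there are 4 knights.
- Henry (knight) says "Olivia is a knight" - this is TRUE because Olivia is a knight.
- Frank (knight) says "Jack is a liar" - this is TRUE because Jack is a knave.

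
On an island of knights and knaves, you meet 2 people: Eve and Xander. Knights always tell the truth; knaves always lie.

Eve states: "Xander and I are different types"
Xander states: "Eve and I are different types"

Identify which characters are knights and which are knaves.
Eve is a knave.
Xander is a knave.

Verification:
- Eve (knave) says "Xander and I are different types" - this is FALSE (a lie) because Eve is a knave and Xander is a knave.
- Xander (knave) says "Eve and I are different types" - this is FALSE (a lie) because Xander is a knave and Eve is a knave.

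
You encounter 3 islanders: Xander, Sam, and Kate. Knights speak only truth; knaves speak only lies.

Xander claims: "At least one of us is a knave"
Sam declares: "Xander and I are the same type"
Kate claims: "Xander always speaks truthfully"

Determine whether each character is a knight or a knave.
Xander is a knight.
Sam is a knave.
Kate is a knight.

Verification:
- Xander (knight) says "At least one of us is a knave" - this is TRUE because Sam is a knave.
- Sam (knave) says "Xander and I are the same type" - this is FALSE (a lie) because Sam is a knave and Xander is a knight.
- Kate (knight) says "Xander always speaks truthfully" - this is TRUE because Xander is a knight.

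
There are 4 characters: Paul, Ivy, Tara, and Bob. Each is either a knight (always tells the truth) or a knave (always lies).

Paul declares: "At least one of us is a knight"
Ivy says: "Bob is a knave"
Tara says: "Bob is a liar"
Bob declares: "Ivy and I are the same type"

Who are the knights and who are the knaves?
Paul is a knight.
Ivy is a knight.
Tara is a knight.
Bob is a knave.

Verification:
- Paul (knight) says "At least one of us is a knight" - this is TRUE because Paul, Ivy, and Tara are knights.
- Ivy (knight) says "Bob is a knave" - this is TRUE because Bob is a knave.
- Tara (knight) says "Bob is a liar" - this is TRUE because Bob is a knave.
- Bob (knave) says "Ivy and I are the same type" - this is FALSE (a lie) because Bob is a knave and Ivy is a knight.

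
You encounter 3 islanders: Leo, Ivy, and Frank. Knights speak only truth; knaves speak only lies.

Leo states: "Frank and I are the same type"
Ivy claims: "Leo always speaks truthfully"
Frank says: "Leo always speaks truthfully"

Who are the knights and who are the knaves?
Leo is a knight.
Ivy is a knight.
Frank is a knight.

Verification:
- Leo (knight) says "Frank and I are the same type" - this is TRUE because Leo is a knight and Frank is a knight.
- Ivy (knight) says "Leo always speaks truthfully" - this is TRUE because Leo is a knight.
- Frank (knight) says "Leo always speaks truthfully" - this is TRUE because Leo is a knight.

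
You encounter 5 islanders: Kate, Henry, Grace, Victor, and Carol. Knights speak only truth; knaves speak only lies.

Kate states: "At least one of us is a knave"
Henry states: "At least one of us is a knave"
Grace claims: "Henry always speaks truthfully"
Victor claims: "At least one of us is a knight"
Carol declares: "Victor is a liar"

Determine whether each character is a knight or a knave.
Kate is a knight.
Henry is a knight.
Grace is a knight.
Victor is a knight.
Carol is a knave.

Verification:
- Kate (knight) says "At least one of us is a knave" - this is TRUE because Carol is a knave.
- Henry (knight) says "At least one of us is a knave" - this is TRUE because Carol is a knave.
- Grace (knight) says "Henry always speaks truthfully" - this is TRUE because Henry is a knight.
- Victor (knight) says "At least one of us is a knight" - this is TRUE because Kate, Henry, Grace, and Victor are knights.
- Carol (knave) says "Victor is a liar" - this is FALSE (a lie) because Victor is a knight.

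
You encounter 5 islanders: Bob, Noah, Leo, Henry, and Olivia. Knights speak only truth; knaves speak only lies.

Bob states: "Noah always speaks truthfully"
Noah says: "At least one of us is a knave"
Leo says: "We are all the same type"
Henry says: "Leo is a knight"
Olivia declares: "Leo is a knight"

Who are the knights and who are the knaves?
Bob is a knight.
Noah is a knight.
Leo is a knave.
Henry is a knave.
Olivia is a knave.

Verification:
- Bob (knight) says "Noah always speaks truthfully" - this is TRUE because Noah is a knight.
- Noah (knight) says "At least one of us is a knave" - this is TRUE because Leo, Henry, and Olivia are knaves.
- Leo (knave) says "We are all the same type" - this is FALSE (a lie) because Bob and Noah are knights and Leo, Henry, and Olivia are knaves.
- Henry (knave) says "Leo is a knight" - this is FALSE (a lie) because Leo is a knave.
- Olivia (knave) says "Leo is a knight" - this is FALSE (a lie) because Leo is a knave.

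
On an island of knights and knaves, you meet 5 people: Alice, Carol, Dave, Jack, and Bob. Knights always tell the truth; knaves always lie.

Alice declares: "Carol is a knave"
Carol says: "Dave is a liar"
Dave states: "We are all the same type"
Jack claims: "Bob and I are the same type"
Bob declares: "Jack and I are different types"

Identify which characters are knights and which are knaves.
Alice is a knave.
Carol is a knight.
Dave is a knave.
Jack is a knave.
Bob is a knight.

Verification:
- Alice (knave) says "Carol is a knave" - this is FALSE (a lie) because Carol is a knight.
- Carol (knight) says "Dave is a liar" - this is TRUE because Dave is a knave.
- Dave (knave) says "We are all the same type" - this is FALSE (a lie) because Carol and Bob are knights and Alice, Dave, and Jack are knaves.
- Jack (knave) says "Bob and I are the same type" - this is FALSE (a lie) because Jack is a knave and Bob is a knight.
- Bob (knight) says "Jack and I are different types" - this is TRUE because Bob is a knight and Jack is a knave.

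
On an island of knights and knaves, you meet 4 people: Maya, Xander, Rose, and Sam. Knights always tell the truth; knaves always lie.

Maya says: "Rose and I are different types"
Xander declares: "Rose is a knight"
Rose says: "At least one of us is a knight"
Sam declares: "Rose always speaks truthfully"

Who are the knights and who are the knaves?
Maya is a knave.
Xander is a knave.
Rose is a knave.
Sam is a knave.

Verification:
- Maya (knave) says "Rose and I are different types" - this is FALSE (a lie) because Maya is a knave and Rose is a knave.
- Xander (knave) says "Rose is a knight" - this is FALSE (a lie) because Rose is a knave.
- Rose (knave) says "At least one of us is a knight" - this is FALSE (a lie) because no one is a knight.
- Sam (knave) says "Rose always speaks truthfully" - this is FALSE (a lie) because Rose is a knave.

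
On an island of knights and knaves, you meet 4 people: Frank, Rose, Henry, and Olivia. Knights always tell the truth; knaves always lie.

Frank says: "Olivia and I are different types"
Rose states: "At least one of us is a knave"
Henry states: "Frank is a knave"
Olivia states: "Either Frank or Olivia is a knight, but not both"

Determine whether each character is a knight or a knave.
Frank is a knave.
Rose is a knight.
Henry is a knight.
Olivia is a knave.

Verification:
- Frank (knave) says "Olivia and I are different types" - this is FALSE (a lie) because Frank is a knave and Olivia is a knave.
- Rose (knight) says "At least one of us is a knave" - this is TRUE because Frank and Olivia are knaves.
- Henry (knight) says "Frank is a knave" - this is TRUE because Frank is a knave.
- Olivia (knave) says "Either Frank or Olivia is a knight, but not both" - this is FALSE (a lie) because Frank is a knave and Olivia is a knave.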